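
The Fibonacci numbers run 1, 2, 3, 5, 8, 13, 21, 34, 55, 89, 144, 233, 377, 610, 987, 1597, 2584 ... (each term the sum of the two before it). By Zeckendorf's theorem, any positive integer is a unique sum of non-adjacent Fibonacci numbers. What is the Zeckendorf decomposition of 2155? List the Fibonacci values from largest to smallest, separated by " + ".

take 1597 (≤ 2155); 2155 − 1597 = 558
take 377 (≤ 558); 558 − 377 = 181
take 144 (≤ 181); 181 − 144 = 37
take 34 (≤ 37); 37 − 34 = 3
take 3 (≤ 3); 3 − 3 = 0
So 2155 = 1597 + 377 + 144 + 34 + 3, with no two terms consecutive in the sequence.

1597 + 377 + 144 + 34 + 3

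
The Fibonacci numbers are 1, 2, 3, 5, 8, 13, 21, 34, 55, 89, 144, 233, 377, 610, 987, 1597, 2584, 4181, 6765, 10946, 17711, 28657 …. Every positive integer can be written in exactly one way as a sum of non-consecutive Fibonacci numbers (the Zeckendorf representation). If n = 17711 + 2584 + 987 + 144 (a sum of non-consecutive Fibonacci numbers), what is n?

17711 + 2584 + 987 + 144 = 21426.

21426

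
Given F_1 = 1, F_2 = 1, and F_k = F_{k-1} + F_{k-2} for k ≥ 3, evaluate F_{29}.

514229

Iterating the recurrence up to F_{23} = 28657 and F_{22} = 17711:
F_{24} = F_{23} + F_{22} = 28657 + 17711 = 46368
F_{25} = F_{24} + F_{23} = 46368 + 28657 = 75025
F_{26} = F_{25} + F_{24} = 75025 + 46368 = 121393
F_{27} = F_{26} + F_{25} = 121393 + 75025 = 196418
F_{28} = F_{27} + F_{26} = 196418 + 121393 = 317811
F_{29} = F_{28} + F_{27} = 317811 + 196418 = 514229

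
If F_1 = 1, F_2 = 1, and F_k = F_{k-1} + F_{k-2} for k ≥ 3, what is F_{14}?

377

Iterating the recurrence up to F_{8} = 21 and F_{7} = 13:
F_{9} = F_{8} + F_{7} = 21 + 13 = 34
F_{10} = F_{9} + F_{8} = 34 + 21 = 55
F_{11} = F_{10} + F_{9} = 55 + 34 = 89
F_{12} = F_{11} + F_{10} = 89 + 55 = 144
F_{13} = F_{12} + F_{11} = 144 + 89 = 233
F_{14} = F_{13} + F_{12} = 233 + 144 = 377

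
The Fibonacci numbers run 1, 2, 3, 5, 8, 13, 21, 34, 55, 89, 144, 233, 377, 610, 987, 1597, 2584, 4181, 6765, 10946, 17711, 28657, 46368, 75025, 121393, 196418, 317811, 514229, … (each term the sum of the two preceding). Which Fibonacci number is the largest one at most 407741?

317811

317811 ≤ 407741 < 514229, so the largest Fibonacci number not exceeding 407741 is 317811.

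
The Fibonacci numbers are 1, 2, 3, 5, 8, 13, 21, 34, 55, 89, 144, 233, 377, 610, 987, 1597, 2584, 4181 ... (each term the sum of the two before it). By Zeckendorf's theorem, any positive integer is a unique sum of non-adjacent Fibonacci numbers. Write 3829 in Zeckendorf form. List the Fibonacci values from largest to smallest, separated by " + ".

Greedily peel off the largest Fibonacci term at each step:
take 2584 (≤ 3829); 3829 − 2584 = 1245
take 987 (≤ 1245); 1245 − 987 = 258
take 233 (≤ 258); 258 − 233 = 25
take 21 (≤ 25); 25 − 21 = 4
take 3 (≤ 4); 4 − 3 = 1
take 1 (≤ 1); 1 − 1 = 0
So 3829 = 2584 + 987 + 233 + 21 + 3 + 1, with no two terms consecutive in the sequence.

2584 + 987 + 233 + 21 + 3 + 1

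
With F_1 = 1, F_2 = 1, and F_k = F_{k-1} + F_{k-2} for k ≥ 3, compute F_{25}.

75025

Iterating the recurrence up to F_{18} = 2584 and F_{17} = 1597:
F_{19} = F_{18} + F_{17} = 2584 + 1597 = 4181
F_{20} = F_{19} + F_{18} = 4181 + 2584 = 6765
F_{21} = F_{20} + F_{19} = 6765 + 4181 = 10946
F_{22} = F_{21} + F_{20} = 10946 + 6765 = 17711
F_{23} = F_{22} + F_{21} = 17711 + 10946 = 28657
F_{24} = F_{23} + F_{22} = 28657 + 17711 = 46368
F_{25} = F_{24} + F_{23} = 46368 + 28657 = 75025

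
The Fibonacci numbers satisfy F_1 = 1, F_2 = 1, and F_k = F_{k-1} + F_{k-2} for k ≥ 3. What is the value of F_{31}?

1346269

Iterating the recurrence up to F_{24} = 46368 and F_{23} = 28657:
F_{25} = F_{24} + F_{23} = 46368 + 28657 = 75025
F_{26} = F_{25} + F_{24} = 75025 + 46368 = 121393
F_{27} = F_{26} + F_{25} = 121393 + 75025 = 196418
F_{28} = F_{27} + F_{26} = 196418 + 121393 = 317811
F_{29} = F_{28} + F_{27} = 317811 + 196418 = 514229
F_{30} = F_{29} + F_{28} = 514229 + 317811 = 832040
F_{31} = F_{30} + F_{29} = 832040 + 514229 = 1346269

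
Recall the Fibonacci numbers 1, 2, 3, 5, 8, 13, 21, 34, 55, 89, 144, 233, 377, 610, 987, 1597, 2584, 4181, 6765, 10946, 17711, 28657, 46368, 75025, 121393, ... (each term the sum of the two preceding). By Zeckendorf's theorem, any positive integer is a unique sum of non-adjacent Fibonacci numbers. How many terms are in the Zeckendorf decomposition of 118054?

11

subtract 75025 from 118054: 43029 remains
subtract 28657 from 43029: 14372 remains
subtract 10946 from 14372: 3426 remains
subtract 2584 from 3426: 842 remains
subtract 610 from 842: 232 remains
subtract 144 from 232: 88 remains
subtract 55 from 88: 33 remains
subtract 21 from 33: 12 remains
subtract 8 from 12: 4 remains
subtract 3 from 4: 1 remains
subtract 1 from 1: 0 remains
118054 = 75025 + 28657 + 10946 + 2584 + 610 + 144 + 55 + 21 + 8 + 3 + 1, which has 11 terms.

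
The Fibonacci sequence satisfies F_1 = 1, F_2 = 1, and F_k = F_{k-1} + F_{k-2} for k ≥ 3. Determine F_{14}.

377

Iterating the recurrence up to F_{8} = 21 and F_{7} = 13:
F_{9} = F_{8} + F_{7} = 21 + 13 = 34
F_{10} = F_{9} + F_{8} = 34 + 21 = 55
F_{11} = F_{10} + F_{9} = 55 + 34 = 89
F_{12} = F_{11} + F_{10} = 89 + 55 = 144
F_{13} = F_{12} + F_{11} = 144 + 89 = 233
F_{14} = F_{13} + F_{12} = 233 + 144 = 377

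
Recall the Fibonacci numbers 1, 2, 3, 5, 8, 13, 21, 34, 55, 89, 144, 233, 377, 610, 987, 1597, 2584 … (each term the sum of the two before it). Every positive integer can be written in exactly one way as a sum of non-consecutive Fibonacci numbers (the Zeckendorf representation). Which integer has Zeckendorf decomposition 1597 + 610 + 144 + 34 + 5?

1597 + 610 + 144 + 34 + 5 = 2390.

2390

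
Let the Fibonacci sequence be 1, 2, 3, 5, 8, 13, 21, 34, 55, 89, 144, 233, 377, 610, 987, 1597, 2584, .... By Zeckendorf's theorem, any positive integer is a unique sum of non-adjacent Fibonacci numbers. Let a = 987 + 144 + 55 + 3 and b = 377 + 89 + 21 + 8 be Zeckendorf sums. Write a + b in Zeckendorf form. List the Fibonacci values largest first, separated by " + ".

1597 + 55 + 21 + 8 + 3

The two numbers are 1189 and 495, so their sum is 1684.
largest Fibonacci ≤ 1684 is 1597; 1684 − 1597 = 87
largest Fibonacci ≤ 87 is 55; 87 − 55 = 32
largest Fibonacci ≤ 32 is 21; 32 − 21 = 11
largest Fibonacci ≤ 11 is 8; 11 − 8 = 3
largest Fibonacci ≤ 3 is 3; 3 − 3 = 0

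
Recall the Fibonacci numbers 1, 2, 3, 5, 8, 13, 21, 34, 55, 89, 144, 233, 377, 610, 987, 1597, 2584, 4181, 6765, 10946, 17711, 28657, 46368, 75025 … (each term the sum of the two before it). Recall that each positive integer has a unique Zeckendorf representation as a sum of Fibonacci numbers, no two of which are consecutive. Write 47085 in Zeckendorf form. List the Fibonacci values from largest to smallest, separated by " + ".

46368 + 610 + 89 + 13 + 5

Greedy algorithm:
46368 ≤ 47085 < 75025, so take 46368; remainder 717
610 ≤ 717 < 987, so take 610; remainder 107
89 ≤ 107 < 144, so take 89; remainder 18
13 ≤ 18 < 21, so take 13; remainder 5
5 ≤ 5 < 8, so take 5; remainder 0
So 47085 = 46368 + 610 + 89 + 13 + 5, with no two terms consecutive in the sequence.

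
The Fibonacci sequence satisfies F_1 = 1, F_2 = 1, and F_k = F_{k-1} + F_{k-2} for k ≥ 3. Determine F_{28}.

Iterating the recurrence up to F_{20} = 6765 and F_{19} = 4181:
F_{21} = F_{20} + F_{19} = 6765 + 4181 = 10946
F_{22} = F_{21} + F_{20} = 10946 + 6765 = 17711
F_{23} = F_{22} + F_{21} = 17711 + 10946 = 28657
F_{24} = F_{23} + F_{22} = 28657 + 17711 = 46368
F_{25} = F_{24} + F_{23} = 46368 + 28657 = 75025
F_{26} = F_{25} + F_{24} = 75025 + 46368 = 121393
F_{27} = F_{26} + F_{25} = 121393 + 75025 = 196418
F_{28} = F_{27} + F_{26} = 196418 + 121393 = 317811

317811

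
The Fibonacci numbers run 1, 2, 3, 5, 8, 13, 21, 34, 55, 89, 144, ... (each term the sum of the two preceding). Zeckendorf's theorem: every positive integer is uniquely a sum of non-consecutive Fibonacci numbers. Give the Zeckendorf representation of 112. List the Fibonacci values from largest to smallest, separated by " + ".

89 + 21 + 2

largest Fibonacci ≤ 112 is 89; 112 − 89 = 23
largest Fibonacci ≤ 23 is 21; 23 − 21 = 2
largest Fibonacci ≤ 2 is 2; 2 − 2 = 0
So 112 = 89 + 21 + 2, with no two terms consecutive in the sequence.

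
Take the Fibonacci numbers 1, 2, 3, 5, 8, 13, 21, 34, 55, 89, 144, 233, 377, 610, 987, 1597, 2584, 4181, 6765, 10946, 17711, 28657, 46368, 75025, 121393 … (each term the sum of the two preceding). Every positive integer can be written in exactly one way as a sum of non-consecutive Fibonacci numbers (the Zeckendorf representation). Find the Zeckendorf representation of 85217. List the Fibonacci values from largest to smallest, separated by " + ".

Greedy algorithm:
largest Fibonacci ≤ 85217 is 75025; 85217 − 75025 = 10192
largest Fibonacci ≤ 10192 is 6765; 10192 − 6765 = 3427
largest Fibonacci ≤ 3427 is 2584; 3427 − 2584 = 843
largest Fibonacci ≤ 843 is 610; 843 − 610 = 233
largest Fibonacci ≤ 233 is 233; 233 − 233 = 0
So 85217 = 75025 + 6765 + 2584 + 610 + 233, with no two terms consecutive in the sequence.

75025 + 6765 + 2584 + 610 + 233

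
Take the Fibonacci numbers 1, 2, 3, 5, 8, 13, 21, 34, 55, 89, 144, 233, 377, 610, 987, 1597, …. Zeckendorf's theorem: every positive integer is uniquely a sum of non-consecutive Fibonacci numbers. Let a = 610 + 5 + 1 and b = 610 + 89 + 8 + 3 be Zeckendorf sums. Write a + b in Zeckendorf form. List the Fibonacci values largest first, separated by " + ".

The two numbers are 616 and 710, so their sum is 1326.
Greedily peel off the largest Fibonacci term at each step:
987 ≤ 1326 < 1597, so take 987; remainder 339
233 ≤ 339 < 377, so take 233; remainder 106
89 ≤ 106 < 144, so take 89; remainder 17
13 ≤ 17 < 21, so take 13; remainder 4
3 ≤ 4 < 5, so take 3; remainder 1
1 ≤ 1 < 2, so take 1; remainder 0

987 + 233 + 89 + 13 + 3 + 1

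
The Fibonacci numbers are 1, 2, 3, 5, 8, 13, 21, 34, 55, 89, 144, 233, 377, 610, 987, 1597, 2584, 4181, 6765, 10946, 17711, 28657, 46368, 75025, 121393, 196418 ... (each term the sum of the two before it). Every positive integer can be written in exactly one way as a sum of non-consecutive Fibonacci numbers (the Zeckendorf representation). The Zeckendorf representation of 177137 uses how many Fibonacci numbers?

7

177137 − 121393 = 55744
55744 − 46368 = 9376
9376 − 6765 = 2611
2611 − 2584 = 27
27 − 21 = 6
6 − 5 = 1
1 − 1 = 0
177137 = 121393 + 46368 + 6765 + 2584 + 21 + 5 + 1, which has 7 terms.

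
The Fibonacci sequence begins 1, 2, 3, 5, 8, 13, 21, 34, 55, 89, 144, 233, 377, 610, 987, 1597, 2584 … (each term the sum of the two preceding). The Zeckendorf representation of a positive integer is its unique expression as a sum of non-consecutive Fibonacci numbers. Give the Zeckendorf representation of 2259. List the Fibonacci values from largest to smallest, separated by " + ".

1597 + 610 + 34 + 13 + 5

Greedily peel off the largest Fibonacci term at each step:
largest Fibonacci ≤ 2259 is 1597; 2259 − 1597 = 662
largest Fibonacci ≤ 662 is 610; 662 − 610 = 52
largest Fibonacci ≤ 52 is 34; 52 − 34 = 18
largest Fibonacci ≤ 18 is 13; 18 − 13 = 5
largest Fibonacci ≤ 5 is 5; 5 − 5 = 0
So 2259 = 1597 + 610 + 34 + 13 + 5, with no two terms consecutive in the sequence.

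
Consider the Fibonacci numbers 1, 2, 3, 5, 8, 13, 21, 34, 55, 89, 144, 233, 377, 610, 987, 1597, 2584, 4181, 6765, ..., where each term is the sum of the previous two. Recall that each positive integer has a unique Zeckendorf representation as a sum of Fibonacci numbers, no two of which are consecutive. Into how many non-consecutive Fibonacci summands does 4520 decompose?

6

Greedily peel off the largest Fibonacci term at each step:
largest Fibonacci ≤ 4520 is 4181; 4520 − 4181 = 339
largest Fibonacci ≤ 339 is 233; 339 − 233 = 106
largest Fibonacci ≤ 106 is 89; 106 − 89 = 17
largest Fibonacci ≤ 17 is 13; 17 − 13 = 4
largest Fibonacci ≤ 4 is 3; 4 − 3 = 1
largest Fibonacci ≤ 1 is 1; 1 − 1 = 0
4520 = 4181 + 233 + 89 + 13 + 3 + 1, which has 6 terms.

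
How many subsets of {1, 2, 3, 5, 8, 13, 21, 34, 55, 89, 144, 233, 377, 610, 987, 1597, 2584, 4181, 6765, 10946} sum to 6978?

39

Each representation comes from the Zeckendorf form by replacing some F_k with F_{k−1} + F_{k−2} where possible.
6978 = 6765+144+55+13+1 = 6765+144+55+8+5+1 = 6765+144+34+21+13+1 = 4181+2584+144+55+13+1 = … (35 more), for 39 in all.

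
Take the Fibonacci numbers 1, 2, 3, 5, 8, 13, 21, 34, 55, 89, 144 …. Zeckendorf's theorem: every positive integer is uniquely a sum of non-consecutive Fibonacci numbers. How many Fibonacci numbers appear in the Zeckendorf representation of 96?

3

96: greatest Fibonacci not exceeding it is 89, leaving 7
7: greatest Fibonacci not exceeding it is 5, leaving 2
2: greatest Fibonacci not exceeding it is 2, leaving 0
96 = 89 + 5 + 2, which has 3 terms.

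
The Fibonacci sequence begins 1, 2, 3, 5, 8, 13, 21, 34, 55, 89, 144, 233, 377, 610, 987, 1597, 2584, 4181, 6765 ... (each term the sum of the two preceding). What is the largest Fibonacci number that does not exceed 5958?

4181

4181 ≤ 5958 < 6765, so the largest Fibonacci number not exceeding 5958 is 4181.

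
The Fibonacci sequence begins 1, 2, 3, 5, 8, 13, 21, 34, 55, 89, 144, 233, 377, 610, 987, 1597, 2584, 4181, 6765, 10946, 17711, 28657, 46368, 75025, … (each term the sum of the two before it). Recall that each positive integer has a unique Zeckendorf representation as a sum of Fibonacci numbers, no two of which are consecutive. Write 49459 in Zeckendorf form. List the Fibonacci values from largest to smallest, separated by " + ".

46368 + 2584 + 377 + 89 + 34 + 5 + 2

Greedy algorithm:
largest Fibonacci ≤ 49459 is 46368; 49459 − 46368 = 3091
largest Fibonacci ≤ 3091 is 2584; 3091 − 2584 = 507
largest Fibonacci ≤ 507 is 377; 507 − 377 = 130
largest Fibonacci ≤ 130 is 89; 130 − 89 = 41
largest Fibonacci ≤ 41 is 34; 41 − 34 = 7
largest Fibonacci ≤ 7 is 5; 7 − 5 = 2
largest Fibonacci ≤ 2 is 2; 2 − 2 = 0
So 49459 = 46368 + 2584 + 377 + 89 + 34 + 5 + 2, with no two terms consecutive in the sequence.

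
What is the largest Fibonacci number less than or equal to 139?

89 ≤ 139 < 144, so the largest Fibonacci number not exceeding 139 is 89.

89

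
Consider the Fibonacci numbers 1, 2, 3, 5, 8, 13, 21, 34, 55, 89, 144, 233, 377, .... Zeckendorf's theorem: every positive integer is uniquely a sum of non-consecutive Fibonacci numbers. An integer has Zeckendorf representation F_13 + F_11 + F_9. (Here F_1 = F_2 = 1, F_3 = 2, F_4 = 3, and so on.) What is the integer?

356

F_13 + F_11 + F_9 = 233 + 89 + 34 = 356.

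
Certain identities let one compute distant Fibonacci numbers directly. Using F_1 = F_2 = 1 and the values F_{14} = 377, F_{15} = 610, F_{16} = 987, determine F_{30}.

832040

By the addition formula F_{m+n} = F_m F_{n+1} + F_{m−1} F_n with m=16, n=14: F_{30} = 987·610 + 610·377 = 602070 + 229970 = 832040.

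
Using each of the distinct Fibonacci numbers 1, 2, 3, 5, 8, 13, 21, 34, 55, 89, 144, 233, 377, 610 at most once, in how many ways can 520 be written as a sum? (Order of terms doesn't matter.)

Each representation comes from the Zeckendorf form by replacing some F_k with F_{k−1} + F_{k−2} where possible.
520 = 377+89+34+13+5+2 = 233+144+89+34+13+5+2 — 2 representations.

2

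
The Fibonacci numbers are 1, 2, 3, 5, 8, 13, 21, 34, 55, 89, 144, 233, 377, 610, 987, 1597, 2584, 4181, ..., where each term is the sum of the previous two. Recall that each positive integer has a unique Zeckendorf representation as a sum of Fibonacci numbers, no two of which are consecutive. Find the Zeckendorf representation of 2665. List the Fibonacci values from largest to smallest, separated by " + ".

2665: greatest Fibonacci not exceeding it is 2584, leaving 81
81: greatest Fibonacci not exceeding it is 55, leaving 26
26: greatest Fibonacci not exceeding it is 21, leaving 5
5: greatest Fibonacci not exceeding it is 5, leaving 0
So 2665 = 2584 + 55 + 21 + 5, with no two terms consecutive in the sequence.

2584 + 55 + 21 + 5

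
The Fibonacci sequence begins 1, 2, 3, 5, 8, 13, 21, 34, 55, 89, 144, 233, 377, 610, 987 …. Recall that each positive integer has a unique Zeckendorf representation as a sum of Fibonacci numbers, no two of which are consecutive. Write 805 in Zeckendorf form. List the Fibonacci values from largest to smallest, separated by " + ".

610 + 144 + 34 + 13 + 3 + 1

Repeatedly subtract the largest Fibonacci number that fits:
610 ≤ 805 < 987, so take 610; remainder 195
144 ≤ 195 < 233, so take 144; remainder 51
34 ≤ 51 < 55, so take 34; remainder 17
13 ≤ 17 < 21, so take 13; remainder 4
3 ≤ 4 < 5, so take 3; remainder 1
1 ≤ 1 < 2, so take 1; remainder 0
So 805 = 610 + 144 + 34 + 13 + 3 + 1, with no two terms consecutive in the sequence.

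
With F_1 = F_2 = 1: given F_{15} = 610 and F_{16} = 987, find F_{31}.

By F_{2k+1} = F_k² + F_{k+1}²: F_{31} = 610² + 987² = 372100 + 974169 = 1346269.

1346269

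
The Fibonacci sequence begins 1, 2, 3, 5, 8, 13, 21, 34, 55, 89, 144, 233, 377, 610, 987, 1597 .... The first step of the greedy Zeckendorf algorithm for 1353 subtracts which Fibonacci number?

987

987 ≤ 1353 < 1597, so the largest Fibonacci number not exceeding 1353 is 987.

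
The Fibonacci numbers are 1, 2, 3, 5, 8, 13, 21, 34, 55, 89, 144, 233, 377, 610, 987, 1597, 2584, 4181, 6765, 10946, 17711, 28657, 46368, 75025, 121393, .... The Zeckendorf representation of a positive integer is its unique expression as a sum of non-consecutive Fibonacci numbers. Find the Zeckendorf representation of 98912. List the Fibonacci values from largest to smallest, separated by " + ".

subtract 75025 from 98912: 23887 remains
subtract 17711 from 23887: 6176 remains
subtract 4181 from 6176: 1995 remains
subtract 1597 from 1995: 398 remains
subtract 377 from 398: 21 remains
subtract 21 from 21: 0 remains
So 98912 = 75025 + 17711 + 4181 + 1597 + 377 + 21, with no two terms consecutive in the sequence.

75025 + 17711 + 4181 + 1597 + 377 + 21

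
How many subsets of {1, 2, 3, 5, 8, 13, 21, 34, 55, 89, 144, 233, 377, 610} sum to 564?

12

564 = 377+144+34+8+1 = 377+144+34+5+3+1 = 377+144+21+13+8+1 = 377+89+55+34+8+1 = … (8 more), for 12 in all.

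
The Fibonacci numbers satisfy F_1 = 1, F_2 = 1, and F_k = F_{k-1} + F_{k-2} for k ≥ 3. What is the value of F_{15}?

Iterating the recurrence up to F_{8} = 21 and F_{7} = 13:
F_{9} = F_{8} + F_{7} = 21 + 13 = 34
F_{10} = F_{9} + F_{8} = 34 + 21 = 55
F_{11} = F_{10} + F_{9} = 55 + 34 = 89
F_{12} = F_{11} + F_{10} = 89 + 55 = 144
F_{13} = F_{12} + F_{11} = 144 + 89 = 233
F_{14} = F_{13} + F_{12} = 233 + 144 = 377
F_{15} = F_{14} + F_{13} = 377 + 233 = 610

610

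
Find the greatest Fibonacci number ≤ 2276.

1597

1597 ≤ 2276 < 2584, so the largest Fibonacci number not exceeding 2276 is 1597.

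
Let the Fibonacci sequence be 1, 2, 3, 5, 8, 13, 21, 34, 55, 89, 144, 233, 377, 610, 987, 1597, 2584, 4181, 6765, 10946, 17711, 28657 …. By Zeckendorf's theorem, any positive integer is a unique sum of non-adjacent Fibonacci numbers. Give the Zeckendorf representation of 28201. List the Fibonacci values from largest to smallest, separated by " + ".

take 17711 (≤ 28201); 28201 − 17711 = 10490
take 6765 (≤ 10490); 10490 − 6765 = 3725
take 2584 (≤ 3725); 3725 − 2584 = 1141
take 987 (≤ 1141); 1141 − 987 = 154
take 144 (≤ 154); 154 − 144 = 10
take 8 (≤ 10); 10 − 8 = 2
take 2 (≤ 2); 2 − 2 = 0
So 28201 = 17711 + 6765 + 2584 + 987 + 144 + 8 + 2, with no two terms consecutive in the sequence.

17711 + 6765 + 2584 + 987 + 144 + 8 + 2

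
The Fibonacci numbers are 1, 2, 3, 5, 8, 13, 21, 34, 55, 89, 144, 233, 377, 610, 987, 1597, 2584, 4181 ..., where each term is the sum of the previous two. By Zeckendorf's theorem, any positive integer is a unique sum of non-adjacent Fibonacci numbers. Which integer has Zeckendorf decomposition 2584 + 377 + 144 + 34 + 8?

3147

2584 + 377 + 144 + 34 + 8 = 3147.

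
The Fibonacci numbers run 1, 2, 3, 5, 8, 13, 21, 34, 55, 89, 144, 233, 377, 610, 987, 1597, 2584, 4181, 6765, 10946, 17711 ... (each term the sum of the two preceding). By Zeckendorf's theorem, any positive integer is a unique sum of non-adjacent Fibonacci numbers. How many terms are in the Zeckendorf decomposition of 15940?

subtract 10946 from 15940: 4994 remains
subtract 4181 from 4994: 813 remains
subtract 610 from 813: 203 remains
subtract 144 from 203: 59 remains
subtract 55 from 59: 4 remains
subtract 3 from 4: 1 remains
subtract 1 from 1: 0 remains
15940 = 10946 + 4181 + 610 + 144 + 55 + 3 + 1, which has 7 terms.

7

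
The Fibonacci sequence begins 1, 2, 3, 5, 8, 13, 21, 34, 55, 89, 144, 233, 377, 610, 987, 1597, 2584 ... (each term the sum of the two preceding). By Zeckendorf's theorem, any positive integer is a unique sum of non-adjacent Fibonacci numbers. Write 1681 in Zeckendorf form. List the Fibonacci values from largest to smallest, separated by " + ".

Repeatedly subtract the largest Fibonacci number that fits:
1681 − 1597 = 84
84 − 55 = 29
29 − 21 = 8
8 − 8 = 0
So 1681 = 1597 + 55 + 21 + 8, with no two terms consecutive in the sequence.

1597 + 55 + 21 + 8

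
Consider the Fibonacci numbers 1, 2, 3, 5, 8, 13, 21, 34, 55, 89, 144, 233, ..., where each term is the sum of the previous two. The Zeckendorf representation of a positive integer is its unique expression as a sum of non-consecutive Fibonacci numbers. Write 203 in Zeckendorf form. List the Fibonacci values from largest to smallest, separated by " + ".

144 + 55 + 3 + 1

largest Fibonacci ≤ 203 is 144; 203 − 144 = 59
largest Fibonacci ≤ 59 is 55; 59 − 55 = 4
largest Fibonacci ≤ 4 is 3; 4 − 3 = 1
largest Fibonacci ≤ 1 is 1; 1 − 1 = 0
So 203 = 144 + 55 + 3 + 1, with no two terms consecutive in the sequence.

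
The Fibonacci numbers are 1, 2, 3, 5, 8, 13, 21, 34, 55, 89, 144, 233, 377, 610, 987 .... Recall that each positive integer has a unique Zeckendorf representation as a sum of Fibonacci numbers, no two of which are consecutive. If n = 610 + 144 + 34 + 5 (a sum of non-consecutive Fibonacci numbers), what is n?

793

610 + 144 + 34 + 5 = 793.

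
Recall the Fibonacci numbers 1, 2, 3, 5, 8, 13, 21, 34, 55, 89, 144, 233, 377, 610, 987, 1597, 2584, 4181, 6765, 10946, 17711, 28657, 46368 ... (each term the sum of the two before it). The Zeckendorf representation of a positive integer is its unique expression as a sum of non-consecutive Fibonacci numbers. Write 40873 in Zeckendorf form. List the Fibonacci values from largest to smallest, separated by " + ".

28657 + 10946 + 987 + 233 + 34 + 13 + 3

40873 − 28657 = 12216
12216 − 10946 = 1270
1270 − 987 = 283
283 − 233 = 50
50 − 34 = 16
16 − 13 = 3
3 − 3 = 0
So 40873 = 28657 + 10946 + 987 + 233 + 34 + 13 + 3, with no two terms consecutive in the sequence.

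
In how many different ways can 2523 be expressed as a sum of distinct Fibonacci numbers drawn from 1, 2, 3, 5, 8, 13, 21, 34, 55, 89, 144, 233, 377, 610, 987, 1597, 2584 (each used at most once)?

Each representation comes from the Zeckendorf form by replacing some F_k with F_{k−1} + F_{k−2} where possible.
2523 = 1597+610+233+55+21+5+2 = 1597+610+233+55+13+8+5+2 = 1597+610+144+89+55+21+5+2 = … (9 more), for 12 in all.

12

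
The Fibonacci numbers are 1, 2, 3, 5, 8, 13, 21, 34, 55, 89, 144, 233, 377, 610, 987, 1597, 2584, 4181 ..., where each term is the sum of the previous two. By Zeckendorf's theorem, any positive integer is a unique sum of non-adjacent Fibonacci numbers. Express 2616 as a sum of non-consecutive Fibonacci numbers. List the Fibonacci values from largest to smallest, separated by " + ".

Greedily peel off the largest Fibonacci term at each step:
2616: greatest Fibonacci not exceeding it is 2584, leaving 32
32: greatest Fibonacci not exceeding it is 21, leaving 11
11: greatest Fibonacci not exceeding it is 8, leaving 3
3: greatest Fibonacci not exceeding it is 3, leaving 0
So 2616 = 2584 + 21 + 8 + 3, with no two terms consecutive in the sequence.

2584 + 21 + 8 + 3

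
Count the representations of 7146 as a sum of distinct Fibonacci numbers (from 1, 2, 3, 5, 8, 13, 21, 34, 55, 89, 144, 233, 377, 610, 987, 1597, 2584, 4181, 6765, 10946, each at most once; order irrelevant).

19

Each representation comes from the Zeckendorf form by replacing some F_k with F_{k−1} + F_{k−2} where possible.
7146 = 6765+377+3+1 = 6765+233+144+3+1 = 4181+2584+377+3+1 = … (16 more), for 19 in all.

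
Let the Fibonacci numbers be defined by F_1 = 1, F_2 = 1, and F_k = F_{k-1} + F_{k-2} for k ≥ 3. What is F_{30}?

Iterating the recurrence up to F_{23} = 28657 and F_{22} = 17711:
F_{24} = F_{23} + F_{22} = 28657 + 17711 = 46368
F_{25} = F_{24} + F_{23} = 46368 + 28657 = 75025
F_{26} = F_{25} + F_{24} = 75025 + 46368 = 121393
F_{27} = F_{26} + F_{25} = 121393 + 75025 = 196418
F_{28} = F_{27} + F_{26} = 196418 + 121393 = 317811
F_{29} = F_{28} + F_{27} = 317811 + 196418 = 514229
F_{30} = F_{29} + F_{28} = 514229 + 317811 = 832040

832040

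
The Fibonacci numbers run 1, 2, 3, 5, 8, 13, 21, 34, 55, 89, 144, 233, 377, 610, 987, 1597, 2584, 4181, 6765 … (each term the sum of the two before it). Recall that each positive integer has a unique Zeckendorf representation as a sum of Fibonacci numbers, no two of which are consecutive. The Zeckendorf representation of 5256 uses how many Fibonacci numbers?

subtract 4181 from 5256: 1075 remains
subtract 987 from 1075: 88 remains
subtract 55 from 88: 33 remains
subtract 21 from 33: 12 remains
subtract 8 from 12: 4 remains
subtract 3 from 4: 1 remains
subtract 1 from 1: 0 remains
5256 = 4181 + 987 + 55 + 21 + 8 + 3 + 1, which has 7 terms.

7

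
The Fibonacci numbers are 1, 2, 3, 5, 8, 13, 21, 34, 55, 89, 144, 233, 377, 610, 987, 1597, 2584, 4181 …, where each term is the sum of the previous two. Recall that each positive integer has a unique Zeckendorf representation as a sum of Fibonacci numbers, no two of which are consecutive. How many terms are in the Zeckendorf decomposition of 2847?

5

take 2584 (≤ 2847); 2847 − 2584 = 263
take 233 (≤ 263); 263 − 233 = 30
take 21 (≤ 30); 30 − 21 = 9
take 8 (≤ 9); 9 − 8 = 1
take 1 (≤ 1); 1 − 1 = 0
2847 = 2584 + 233 + 21 + 8 + 1, which has 5 terms.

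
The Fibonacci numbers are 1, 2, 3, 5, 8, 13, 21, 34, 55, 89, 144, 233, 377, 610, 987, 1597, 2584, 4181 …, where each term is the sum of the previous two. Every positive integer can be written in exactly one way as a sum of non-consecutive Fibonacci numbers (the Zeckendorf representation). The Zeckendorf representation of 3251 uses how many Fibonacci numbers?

2584 ≤ 3251 < 4181, so take 2584; remainder 667
610 ≤ 667 < 987, so take 610; remainder 57
55 ≤ 57 < 89, so take 55; remainder 2
2 ≤ 2 < 3, so take 2; remainder 0
3251 = 2584 + 610 + 55 + 2, which has 4 terms.

4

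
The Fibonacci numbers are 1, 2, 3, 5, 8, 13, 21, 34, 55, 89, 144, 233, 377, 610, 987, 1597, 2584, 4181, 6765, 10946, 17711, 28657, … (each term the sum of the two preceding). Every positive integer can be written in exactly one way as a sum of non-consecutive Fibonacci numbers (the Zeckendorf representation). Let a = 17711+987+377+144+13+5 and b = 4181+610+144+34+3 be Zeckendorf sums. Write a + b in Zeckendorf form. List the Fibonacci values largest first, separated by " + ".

17711 + 4181 + 1597 + 610 + 89 + 21

The two numbers are 19237 and 4972, so their sum is 24209.
subtract 17711 from 24209: 6498 remains
subtract 4181 from 6498: 2317 remains
subtract 1597 from 2317: 720 remains
subtract 610 from 720: 110 remains
subtract 89 from 110: 21 remains
subtract 21 from 21: 0 remains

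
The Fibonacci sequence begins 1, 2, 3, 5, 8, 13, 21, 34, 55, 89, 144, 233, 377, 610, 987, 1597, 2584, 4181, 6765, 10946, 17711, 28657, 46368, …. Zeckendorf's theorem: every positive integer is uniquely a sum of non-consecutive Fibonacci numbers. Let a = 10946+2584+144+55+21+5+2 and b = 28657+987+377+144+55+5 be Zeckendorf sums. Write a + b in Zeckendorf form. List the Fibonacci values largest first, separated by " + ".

28657 + 10946 + 4181 + 144 + 34 + 13 + 5 + 2

The two numbers are 13757 and 30225, so their sum is 43982.
Greedy algorithm:
take 28657 (≤ 43982); 43982 − 28657 = 15325
take 10946 (≤ 15325); 15325 − 10946 = 4379
take 4181 (≤ 4379); 4379 − 4181 = 198
take 144 (≤ 198); 198 − 144 = 54
take 34 (≤ 54); 54 − 34 = 20
take 13 (≤ 20); 20 − 13 = 7
take 5 (≤ 7); 7 − 5 = 2
take 2 (≤ 2); 2 − 2 = 0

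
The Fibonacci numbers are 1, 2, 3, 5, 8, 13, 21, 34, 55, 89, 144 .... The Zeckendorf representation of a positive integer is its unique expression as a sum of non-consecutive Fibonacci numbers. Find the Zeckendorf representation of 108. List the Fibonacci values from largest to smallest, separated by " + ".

subtract 89 from 108: 19 remains
subtract 13 from 19: 6 remains
subtract 5 from 6: 1 remains
subtract 1 from 1: 0 remains
So 108 = 89 + 13 + 5 + 1, with no two terms consecutive in the sequence.

89 + 13 + 5 + 1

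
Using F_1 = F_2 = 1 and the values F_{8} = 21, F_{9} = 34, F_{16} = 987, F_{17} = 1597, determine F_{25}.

By the addition formula F_{m+n} = F_m F_{n+1} + F_{m−1} F_n with m=9, n=16: F_{25} = 34·1597 + 21·987 = 54298 + 20727 = 75025.

75025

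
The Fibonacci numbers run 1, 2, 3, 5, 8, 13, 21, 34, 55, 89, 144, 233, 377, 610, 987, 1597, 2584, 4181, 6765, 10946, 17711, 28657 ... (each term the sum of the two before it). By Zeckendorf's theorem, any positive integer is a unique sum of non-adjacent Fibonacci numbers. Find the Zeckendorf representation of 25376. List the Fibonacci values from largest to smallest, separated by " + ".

17711 + 6765 + 610 + 233 + 55 + 2

Greedily peel off the largest Fibonacci term at each step:
17711 ≤ 25376 < 28657, so take 17711; remainder 7665
6765 ≤ 7665 < 10946, so take 6765; remainder 900
610 ≤ 900 < 987, so take 610; remainder 290
233 ≤ 290 < 377, so take 233; remainder 57
55 ≤ 57 < 89, so take 55; remainder 2
2 ≤ 2 < 3, so take 2; remainder 0
So 25376 = 17711 + 6765 + 610 + 233 + 55 + 2, with no two terms consecutive in the sequence.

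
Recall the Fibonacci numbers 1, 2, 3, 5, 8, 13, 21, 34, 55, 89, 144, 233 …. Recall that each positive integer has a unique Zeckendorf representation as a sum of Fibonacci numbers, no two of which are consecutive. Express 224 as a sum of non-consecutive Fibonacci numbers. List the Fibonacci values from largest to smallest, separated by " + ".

Greedy algorithm:
take 144 (≤ 224); 224 − 144 = 80
take 55 (≤ 80); 80 − 55 = 25
take 21 (≤ 25); 25 − 21 = 4
take 3 (≤ 4); 4 − 3 = 1
take 1 (≤ 1); 1 − 1 = 0
So 224 = 144 + 55 + 21 + 3 + 1, with no two terms consecutive in the sequence.

144 + 55 + 21 + 3 + 1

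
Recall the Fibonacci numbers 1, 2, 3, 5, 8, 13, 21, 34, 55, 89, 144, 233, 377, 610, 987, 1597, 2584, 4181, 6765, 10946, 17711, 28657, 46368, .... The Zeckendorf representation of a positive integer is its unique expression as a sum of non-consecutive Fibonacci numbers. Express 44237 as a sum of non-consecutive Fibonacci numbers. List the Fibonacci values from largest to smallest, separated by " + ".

28657 + 10946 + 4181 + 377 + 55 + 21

Repeatedly subtract the largest Fibonacci number that fits:
44237: greatest Fibonacci not exceeding it is 28657, leaving 15580
15580: greatest Fibonacci not exceeding it is 10946, leaving 4634
4634: greatest Fibonacci not exceeding it is 4181, leaving 453
453: greatest Fibonacci not exceeding it is 377, leaving 76
76: greatest Fibonacci not exceeding it is 55, leaving 21
21: greatest Fibonacci not exceeding it is 21, leaving 0
So 44237 = 28657 + 10946 + 4181 + 377 + 55 + 21, with no two terms consecutive in the sequence.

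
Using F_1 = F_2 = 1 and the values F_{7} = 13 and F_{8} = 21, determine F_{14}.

377

By the doubling identity F_{2k} = F_k(2F_{k+1} − F_k): F_{14} = 13·(2·21 − 13) = 13·29 = 377.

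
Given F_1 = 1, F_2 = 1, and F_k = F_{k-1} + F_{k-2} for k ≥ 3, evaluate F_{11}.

89

Iterating the recurrence up to F_{7} = 13 and F_{6} = 8:
F_{8} = F_{7} + F_{6} = 13 + 8 = 21
F_{9} = F_{8} + F_{7} = 21 + 13 = 34
F_{10} = F_{9} + F_{8} = 34 + 21 = 55
F_{11} = F_{10} + F_{9} = 55 + 34 = 89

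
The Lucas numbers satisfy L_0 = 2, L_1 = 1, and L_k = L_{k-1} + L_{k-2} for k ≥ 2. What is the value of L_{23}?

Iterating the recurrence up to L_{19} = 9349 and L_{18} = 5778:
L_{20} = L_{19} + L_{18} = 9349 + 5778 = 15127
L_{21} = L_{20} + L_{19} = 15127 + 9349 = 24476
L_{22} = L_{21} + L_{20} = 24476 + 15127 = 39603
L_{23} = L_{22} + L_{21} = 39603 + 24476 = 64079

64079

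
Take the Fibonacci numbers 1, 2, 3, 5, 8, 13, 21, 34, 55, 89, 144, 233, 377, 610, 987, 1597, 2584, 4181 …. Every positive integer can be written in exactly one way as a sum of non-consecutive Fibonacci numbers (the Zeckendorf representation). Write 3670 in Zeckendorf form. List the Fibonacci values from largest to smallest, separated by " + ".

2584 + 987 + 89 + 8 + 2

3670 − 2584 = 1086
1086 − 987 = 99
99 − 89 = 10
10 − 8 = 2
2 − 2 = 0
So 3670 = 2584 + 987 + 89 + 8 + 2, with no two terms consecutive in the sequence.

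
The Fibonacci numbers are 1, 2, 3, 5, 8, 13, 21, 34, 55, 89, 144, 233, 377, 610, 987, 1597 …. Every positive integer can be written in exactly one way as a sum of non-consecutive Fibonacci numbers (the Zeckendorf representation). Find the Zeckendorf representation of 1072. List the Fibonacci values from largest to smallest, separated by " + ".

987 + 55 + 21 + 8 + 1

take 987 (≤ 1072); 1072 − 987 = 85
take 55 (≤ 85); 85 − 55 = 30
take 21 (≤ 30); 30 − 21 = 9
take 8 (≤ 9); 9 − 8 = 1
take 1 (≤ 1); 1 − 1 = 0
So 1072 = 987 + 55 + 21 + 8 + 1, with no two terms consecutive in the sequence.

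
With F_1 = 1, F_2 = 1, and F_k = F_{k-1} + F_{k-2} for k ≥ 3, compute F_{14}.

Iterating the recurrence up to F_{6} = 8 and F_{5} = 5:
F_{7} = F_{6} + F_{5} = 8 + 5 = 13
F_{8} = F_{7} + F_{6} = 13 + 8 = 21
F_{9} = F_{8} + F_{7} = 21 + 13 = 34
F_{10} = F_{9} + F_{8} = 34 + 21 = 55
F_{11} = F_{10} + F_{9} = 55 + 34 = 89
F_{12} = F_{11} + F_{10} = 89 + 55 = 144
F_{13} = F_{12} + F_{11} = 144 + 89 = 233
F_{14} = F_{13} + F_{12} = 233 + 144 = 377

377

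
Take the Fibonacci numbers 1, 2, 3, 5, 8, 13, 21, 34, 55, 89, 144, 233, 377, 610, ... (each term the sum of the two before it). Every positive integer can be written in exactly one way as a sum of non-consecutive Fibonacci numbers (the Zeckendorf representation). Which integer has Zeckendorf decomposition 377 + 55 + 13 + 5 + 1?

377 + 55 + 13 + 5 + 1 = 451.

451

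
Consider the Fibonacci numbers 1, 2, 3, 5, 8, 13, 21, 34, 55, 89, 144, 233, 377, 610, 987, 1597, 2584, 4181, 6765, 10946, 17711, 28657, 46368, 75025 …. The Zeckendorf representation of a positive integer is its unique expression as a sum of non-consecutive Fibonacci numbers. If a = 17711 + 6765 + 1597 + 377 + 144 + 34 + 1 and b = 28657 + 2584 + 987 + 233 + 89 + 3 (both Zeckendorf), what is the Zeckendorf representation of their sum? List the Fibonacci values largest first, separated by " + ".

The two numbers are 26629 and 32553, so their sum is 59182.
largest Fibonacci ≤ 59182 is 46368; 59182 − 46368 = 12814
largest Fibonacci ≤ 12814 is 10946; 12814 − 10946 = 1868
largest Fibonacci ≤ 1868 is 1597; 1868 − 1597 = 271
largest Fibonacci ≤ 271 is 233; 271 − 233 = 38
largest Fibonacci ≤ 38 is 34; 38 − 34 = 4
largest Fibonacci ≤ 4 is 3; 4 − 3 = 1
largest Fibonacci ≤ 1 is 1; 1 − 1 = 0

46368 + 10946 + 1597 + 233 + 34 + 3 + 1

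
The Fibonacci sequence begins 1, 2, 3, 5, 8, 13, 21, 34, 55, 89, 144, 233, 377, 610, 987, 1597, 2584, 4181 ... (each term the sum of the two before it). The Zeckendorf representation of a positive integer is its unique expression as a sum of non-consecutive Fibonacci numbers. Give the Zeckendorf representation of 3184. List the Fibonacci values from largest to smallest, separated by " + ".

take 2584 (≤ 3184); 3184 − 2584 = 600
take 377 (≤ 600); 600 − 377 = 223
take 144 (≤ 223); 223 − 144 = 79
take 55 (≤ 79); 79 − 55 = 24
take 21 (≤ 24); 24 − 21 = 3
take 3 (≤ 3); 3 − 3 = 0
So 3184 = 2584 + 377 + 144 + 55 + 21 + 3, with no two terms consecutive in the sequence.

2584 + 377 + 144 + 55 + 21 + 3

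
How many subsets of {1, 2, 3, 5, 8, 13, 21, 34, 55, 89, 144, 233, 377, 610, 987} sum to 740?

740 = 610+89+34+5+2 = 610+89+21+13+5+2 = 377+233+89+34+5+2 = … (4 more), for 7 in all.

7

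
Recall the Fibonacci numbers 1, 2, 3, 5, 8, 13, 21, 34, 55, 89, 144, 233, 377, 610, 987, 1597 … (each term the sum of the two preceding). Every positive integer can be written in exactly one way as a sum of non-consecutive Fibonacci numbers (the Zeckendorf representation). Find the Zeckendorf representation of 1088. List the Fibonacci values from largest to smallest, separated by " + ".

987 + 89 + 8 + 3 + 1

Greedily peel off the largest Fibonacci term at each step:
take 987 (≤ 1088); 1088 − 987 = 101
take 89 (≤ 101); 101 − 89 = 12
take 8 (≤ 12); 12 − 8 = 4
take 3 (≤ 4); 4 − 3 = 1
take 1 (≤ 1); 1 − 1 = 0
So 1088 = 987 + 89 + 8 + 3 + 1, with no two terms consecutive in the sequence.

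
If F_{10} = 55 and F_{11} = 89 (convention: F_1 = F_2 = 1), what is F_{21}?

By F_{2k+1} = F_k² + F_{k+1}²: F_{21} = 55² + 89² = 3025 + 7921 = 10946.

10946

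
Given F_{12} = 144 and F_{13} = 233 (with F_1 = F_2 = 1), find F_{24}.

46368

By the doubling identity F_{2k} = F_k(2F_{k+1} − F_k): F_{24} = 144·(2·233 − 144) = 144·322 = 46368.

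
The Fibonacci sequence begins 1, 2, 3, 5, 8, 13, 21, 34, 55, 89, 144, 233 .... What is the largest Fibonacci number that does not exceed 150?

144 ≤ 150 < 233, so the largest Fibonacci number not exceeding 150 is 144.

144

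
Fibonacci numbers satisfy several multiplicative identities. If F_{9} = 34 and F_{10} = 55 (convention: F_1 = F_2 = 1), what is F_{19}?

4181

By F_{2k+1} = F_k² + F_{k+1}²: F_{19} = 34² + 55² = 1156 + 3025 = 4181.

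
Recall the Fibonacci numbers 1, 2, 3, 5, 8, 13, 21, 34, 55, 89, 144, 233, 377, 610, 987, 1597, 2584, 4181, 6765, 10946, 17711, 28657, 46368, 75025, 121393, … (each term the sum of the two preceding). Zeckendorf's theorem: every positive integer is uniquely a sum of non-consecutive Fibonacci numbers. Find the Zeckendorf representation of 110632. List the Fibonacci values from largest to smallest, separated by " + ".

Greedy algorithm:
subtract 75025 from 110632: 35607 remains
subtract 28657 from 35607: 6950 remains
subtract 6765 from 6950: 185 remains
subtract 144 from 185: 41 remains
subtract 34 from 41: 7 remains
subtract 5 from 7: 2 remains
subtract 2 from 2: 0 remains
So 110632 = 75025 + 28657 + 6765 + 144 + 34 + 5 + 2, with no two terms consecutive in the sequence.

75025 + 28657 + 6765 + 144 + 34 + 5 + 2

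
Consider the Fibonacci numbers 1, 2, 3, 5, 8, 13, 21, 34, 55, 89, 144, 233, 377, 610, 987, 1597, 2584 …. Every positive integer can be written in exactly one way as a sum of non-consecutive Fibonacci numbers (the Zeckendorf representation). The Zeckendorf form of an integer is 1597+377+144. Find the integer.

1597+377+144 = 2118.

2118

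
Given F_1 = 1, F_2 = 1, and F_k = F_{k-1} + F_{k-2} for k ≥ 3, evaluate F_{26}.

Iterating the recurrence up to F_{19} = 4181 and F_{18} = 2584:
F_{20} = F_{19} + F_{18} = 4181 + 2584 = 6765
F_{21} = F_{20} + F_{19} = 6765 + 4181 = 10946
F_{22} = F_{21} + F_{20} = 10946 + 6765 = 17711
F_{23} = F_{22} + F_{21} = 17711 + 10946 = 28657
F_{24} = F_{23} + F_{22} = 28657 + 17711 = 46368
F_{25} = F_{24} + F_{23} = 46368 + 28657 = 75025
F_{26} = F_{25} + F_{24} = 75025 + 46368 = 121393

121393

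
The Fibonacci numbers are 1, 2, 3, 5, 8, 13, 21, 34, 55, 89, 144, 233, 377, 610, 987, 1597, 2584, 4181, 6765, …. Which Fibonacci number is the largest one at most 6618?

4181

4181 ≤ 6618 < 6765, so the largest Fibonacci number not exceeding 6618 is 4181.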